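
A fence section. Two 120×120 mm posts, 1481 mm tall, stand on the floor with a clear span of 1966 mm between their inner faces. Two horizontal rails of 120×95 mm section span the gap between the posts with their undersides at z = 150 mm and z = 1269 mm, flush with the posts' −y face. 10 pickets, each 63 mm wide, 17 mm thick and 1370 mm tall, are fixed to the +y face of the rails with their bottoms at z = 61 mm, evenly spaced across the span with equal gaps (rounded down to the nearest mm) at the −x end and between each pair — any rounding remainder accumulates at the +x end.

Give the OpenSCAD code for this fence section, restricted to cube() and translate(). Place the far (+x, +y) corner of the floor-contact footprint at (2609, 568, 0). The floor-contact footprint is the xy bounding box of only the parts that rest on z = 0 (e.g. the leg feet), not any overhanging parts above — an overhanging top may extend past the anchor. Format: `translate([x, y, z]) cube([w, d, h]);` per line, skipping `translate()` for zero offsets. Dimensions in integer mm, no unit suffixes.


translate([403, 448, 0]) cube([120, 120, 1481]);
translate([2489, 448, 0]) cube([120, 120, 1481]);
translate([523, 448, 150]) cube([1966, 120, 95]);
translate([523, 448, 1269]) cube([1966, 120, 95]);
translate([644, 568, 61]) cube([63, 17, 1370]);
translate([828, 568, 61]) cube([63, 17, 1370]);
translate([1012, 568, 61]) cube([63, 17, 1370]);
translate([1196, 568, 61]) cube([63, 17, 1370]);
translate([1380, 568, 61]) cube([63, 17, 1370]);
translate([1564, 568, 61]) cube([63, 17, 1370]);
translate([1748, 568, 61]) cube([63, 17, 1370]);
translate([1932, 568, 61]) cube([63, 17, 1370]);
translate([2116, 568, 61]) cube([63, 17, 1370]);
translate([2300, 568, 61]) cube([63, 17, 1370]);


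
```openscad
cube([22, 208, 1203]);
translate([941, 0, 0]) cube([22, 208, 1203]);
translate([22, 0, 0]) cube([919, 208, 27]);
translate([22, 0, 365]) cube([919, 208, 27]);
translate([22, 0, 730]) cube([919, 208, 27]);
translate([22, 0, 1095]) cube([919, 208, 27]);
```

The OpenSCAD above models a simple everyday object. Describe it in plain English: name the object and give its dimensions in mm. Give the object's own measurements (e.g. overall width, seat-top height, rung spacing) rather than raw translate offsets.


An open bookshelf. Two side panels, each 22 mm thick, 208 mm deep and 1203 mm tall, stand 963 mm apart (outside-to-outside). Between them sit 4 shelves, each 27 mm thick and 208 mm deep, spanning the full gap between the sides. The bottom shelf rests on the floor (its underside at z = 0) and the clear gap between one shelf's top and the next shelf's underside is 338 mm.


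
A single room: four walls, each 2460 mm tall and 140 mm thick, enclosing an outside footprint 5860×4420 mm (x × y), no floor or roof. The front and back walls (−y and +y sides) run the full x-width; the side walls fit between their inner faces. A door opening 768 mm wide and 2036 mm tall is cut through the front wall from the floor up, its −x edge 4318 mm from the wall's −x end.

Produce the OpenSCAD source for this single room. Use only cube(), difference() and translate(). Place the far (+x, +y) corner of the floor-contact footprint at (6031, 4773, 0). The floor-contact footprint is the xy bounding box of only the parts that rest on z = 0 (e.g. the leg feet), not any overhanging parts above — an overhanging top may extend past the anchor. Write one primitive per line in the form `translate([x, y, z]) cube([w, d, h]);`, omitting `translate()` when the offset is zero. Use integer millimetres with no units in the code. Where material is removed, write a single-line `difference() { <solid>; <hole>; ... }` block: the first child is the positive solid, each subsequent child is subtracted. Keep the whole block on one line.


difference() { translate([171, 353, 0]) cube([5860, 140, 2460]); translate([4489, 353, 0]) cube([768, 140, 2036]); }
translate([171, 4633, 0]) cube([5860, 140, 2460]);
translate([171, 493, 0]) cube([140, 4140, 2460]);
translate([5891, 493, 0]) cube([140, 4140, 2460]);


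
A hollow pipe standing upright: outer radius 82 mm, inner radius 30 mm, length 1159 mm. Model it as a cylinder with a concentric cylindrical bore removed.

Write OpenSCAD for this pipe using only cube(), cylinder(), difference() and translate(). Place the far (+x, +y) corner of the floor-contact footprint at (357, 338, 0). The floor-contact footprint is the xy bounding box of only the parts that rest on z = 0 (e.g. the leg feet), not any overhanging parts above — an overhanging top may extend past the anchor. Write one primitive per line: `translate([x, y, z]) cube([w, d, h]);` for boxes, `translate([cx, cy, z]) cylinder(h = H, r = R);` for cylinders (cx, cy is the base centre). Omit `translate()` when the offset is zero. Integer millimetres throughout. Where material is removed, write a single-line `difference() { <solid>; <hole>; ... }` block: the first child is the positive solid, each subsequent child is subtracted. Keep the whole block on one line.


difference() { translate([275, 256, 0]) cylinder(h = 1159, r = 82); translate([275, 256, 0]) cylinder(h = 1159, r = 30); }


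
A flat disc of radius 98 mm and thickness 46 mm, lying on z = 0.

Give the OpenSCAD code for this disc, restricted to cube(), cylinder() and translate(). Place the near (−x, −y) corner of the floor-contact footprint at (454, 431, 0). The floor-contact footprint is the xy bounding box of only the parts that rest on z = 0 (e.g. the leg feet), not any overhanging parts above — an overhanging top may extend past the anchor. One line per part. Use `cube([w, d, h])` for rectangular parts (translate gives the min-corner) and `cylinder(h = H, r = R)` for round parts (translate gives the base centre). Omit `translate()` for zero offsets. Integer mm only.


translate([552, 529, 0]) cylinder(h = 46, r = 98);


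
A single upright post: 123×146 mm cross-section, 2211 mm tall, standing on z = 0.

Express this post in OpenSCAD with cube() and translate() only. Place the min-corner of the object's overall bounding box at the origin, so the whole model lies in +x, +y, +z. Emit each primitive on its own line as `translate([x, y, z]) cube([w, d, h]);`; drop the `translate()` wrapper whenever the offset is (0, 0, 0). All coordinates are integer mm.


cube([123, 146, 2211]);


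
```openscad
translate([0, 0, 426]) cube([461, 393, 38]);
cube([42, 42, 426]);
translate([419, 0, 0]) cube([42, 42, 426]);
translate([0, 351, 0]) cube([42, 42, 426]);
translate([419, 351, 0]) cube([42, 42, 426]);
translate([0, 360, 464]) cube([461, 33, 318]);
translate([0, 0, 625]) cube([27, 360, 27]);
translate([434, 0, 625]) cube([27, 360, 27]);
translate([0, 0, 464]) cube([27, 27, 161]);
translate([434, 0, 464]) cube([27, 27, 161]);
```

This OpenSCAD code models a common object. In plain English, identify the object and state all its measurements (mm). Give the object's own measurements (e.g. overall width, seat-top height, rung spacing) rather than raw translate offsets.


A chair. The seat is a 461×393×38 mm slab with its top at z = 464 mm, on four 42×42 mm corner legs (flush with the seat edges, standing on z = 0). A flat backrest 33 mm thick, 318 mm tall, spans the full seat width and rises from the seat top along its +y edge, rear face flush with the rear of the seat. Two armrests of 27×27 mm section run along each side from the seat's front edge to the front of the backrest, top faces 188 mm above the seat top and outer faces flush with the seat's x-edges; a 27×27 mm post under the front of each armrest stands on the seat at the front corner.


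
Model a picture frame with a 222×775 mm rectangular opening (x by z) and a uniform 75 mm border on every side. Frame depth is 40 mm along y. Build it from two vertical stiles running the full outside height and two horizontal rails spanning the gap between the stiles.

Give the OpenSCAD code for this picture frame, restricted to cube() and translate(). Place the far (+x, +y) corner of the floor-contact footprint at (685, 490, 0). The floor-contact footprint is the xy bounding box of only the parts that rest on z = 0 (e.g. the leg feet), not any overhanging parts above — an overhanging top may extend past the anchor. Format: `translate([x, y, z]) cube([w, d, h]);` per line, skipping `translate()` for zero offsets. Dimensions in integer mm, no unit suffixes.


translate([313, 450, 0]) cube([75, 40, 925]);
translate([610, 450, 0]) cube([75, 40, 925]);
translate([388, 450, 0]) cube([222, 40, 75]);
translate([388, 450, 850]) cube([222, 40, 75]);


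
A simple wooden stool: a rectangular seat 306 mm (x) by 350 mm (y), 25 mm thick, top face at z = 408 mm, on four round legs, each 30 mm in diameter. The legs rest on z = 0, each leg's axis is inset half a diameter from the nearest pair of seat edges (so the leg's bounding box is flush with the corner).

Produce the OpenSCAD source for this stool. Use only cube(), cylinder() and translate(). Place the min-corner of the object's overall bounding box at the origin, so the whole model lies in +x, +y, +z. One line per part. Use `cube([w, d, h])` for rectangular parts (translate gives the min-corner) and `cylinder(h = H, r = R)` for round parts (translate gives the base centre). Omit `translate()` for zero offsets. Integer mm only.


translate([0, 0, 383]) cube([306, 350, 25]);
translate([15, 15, 0]) cylinder(h = 383, r = 15);
translate([291, 15, 0]) cylinder(h = 383, r = 15);
translate([15, 335, 0]) cylinder(h = 383, r = 15);
translate([291, 335, 0]) cylinder(h = 383, r = 15);


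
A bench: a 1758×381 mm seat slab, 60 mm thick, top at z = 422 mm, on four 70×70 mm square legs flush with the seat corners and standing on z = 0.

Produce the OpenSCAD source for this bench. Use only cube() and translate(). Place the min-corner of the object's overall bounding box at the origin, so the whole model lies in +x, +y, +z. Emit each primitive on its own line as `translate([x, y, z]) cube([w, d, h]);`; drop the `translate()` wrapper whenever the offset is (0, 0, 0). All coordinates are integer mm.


// leg_h = 422 − 60 = 362
translate([0, 0, 362]) cube([1758, 381, 60]);
cube([70, 70, 362]);
translate([0, 311, 0]) cube([70, 70, 362]);
translate([1688, 0, 0]) cube([70, 70, 362]);
translate([1688, 311, 0]) cube([70, 70, 362]);


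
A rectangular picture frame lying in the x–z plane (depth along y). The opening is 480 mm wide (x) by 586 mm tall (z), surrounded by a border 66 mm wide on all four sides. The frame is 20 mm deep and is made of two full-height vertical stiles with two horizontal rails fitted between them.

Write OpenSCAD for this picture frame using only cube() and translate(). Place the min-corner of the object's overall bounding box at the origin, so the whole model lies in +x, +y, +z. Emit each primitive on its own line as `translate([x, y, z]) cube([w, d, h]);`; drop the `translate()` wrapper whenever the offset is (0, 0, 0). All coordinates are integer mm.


cube([66, 20, 718]);
translate([546, 0, 0]) cube([66, 20, 718]);
translate([66, 0, 0]) cube([480, 20, 66]);
translate([66, 0, 652]) cube([480, 20, 66]);


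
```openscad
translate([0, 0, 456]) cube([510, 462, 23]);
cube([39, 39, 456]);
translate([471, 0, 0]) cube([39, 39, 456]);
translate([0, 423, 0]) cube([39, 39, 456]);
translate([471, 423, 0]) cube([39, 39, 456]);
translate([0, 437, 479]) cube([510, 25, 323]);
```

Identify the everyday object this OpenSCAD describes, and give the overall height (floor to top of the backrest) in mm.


A chair. The overall height is 802 mm.

A slab on four corner posts with a tall panel at the back — a chair. The seat slab sits at z = 456 with thickness 23, and the 323 mm backrest starts at the seat top, so the overall height is 456 + 23 + 323 = 802 mm.


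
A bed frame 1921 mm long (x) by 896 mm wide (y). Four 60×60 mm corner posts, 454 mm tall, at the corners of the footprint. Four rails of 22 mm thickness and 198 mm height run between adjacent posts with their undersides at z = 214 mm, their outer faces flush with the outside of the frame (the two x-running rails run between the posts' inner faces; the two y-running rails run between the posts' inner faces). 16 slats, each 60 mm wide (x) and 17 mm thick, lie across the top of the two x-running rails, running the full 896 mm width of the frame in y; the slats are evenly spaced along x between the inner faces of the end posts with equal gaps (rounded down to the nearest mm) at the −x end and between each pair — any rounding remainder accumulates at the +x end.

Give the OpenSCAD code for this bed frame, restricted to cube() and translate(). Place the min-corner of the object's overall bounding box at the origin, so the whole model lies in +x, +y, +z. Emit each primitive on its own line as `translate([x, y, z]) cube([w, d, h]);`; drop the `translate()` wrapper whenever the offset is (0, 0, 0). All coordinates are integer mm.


cube([60, 60, 454]);
translate([0, 836, 0]) cube([60, 60, 454]);
translate([1861, 0, 0]) cube([60, 60, 454]);
translate([1861, 836, 0]) cube([60, 60, 454]);
translate([60, 0, 214]) cube([1801, 22, 198]);
translate([60, 874, 214]) cube([1801, 22, 198]);
translate([0, 60, 214]) cube([22, 776, 198]);
translate([1899, 60, 214]) cube([22, 776, 198]);
translate([109, 0, 412]) cube([60, 896, 17]);
translate([218, 0, 412]) cube([60, 896, 17]);
translate([327, 0, 412]) cube([60, 896, 17]);
translate([436, 0, 412]) cube([60, 896, 17]);
translate([545, 0, 412]) cube([60, 896, 17]);
translate([654, 0, 412]) cube([60, 896, 17]);
translate([763, 0, 412]) cube([60, 896, 17]);
translate([872, 0, 412]) cube([60, 896, 17]);
translate([981, 0, 412]) cube([60, 896, 17]);
translate([1090, 0, 412]) cube([60, 896, 17]);
translate([1199, 0, 412]) cube([60, 896, 17]);
translate([1308, 0, 412]) cube([60, 896, 17]);
translate([1417, 0, 412]) cube([60, 896, 17]);
translate([1526, 0, 412]) cube([60, 896, 17]);
translate([1635, 0, 412]) cube([60, 896, 17]);
translate([1744, 0, 412]) cube([60, 896, 17]);


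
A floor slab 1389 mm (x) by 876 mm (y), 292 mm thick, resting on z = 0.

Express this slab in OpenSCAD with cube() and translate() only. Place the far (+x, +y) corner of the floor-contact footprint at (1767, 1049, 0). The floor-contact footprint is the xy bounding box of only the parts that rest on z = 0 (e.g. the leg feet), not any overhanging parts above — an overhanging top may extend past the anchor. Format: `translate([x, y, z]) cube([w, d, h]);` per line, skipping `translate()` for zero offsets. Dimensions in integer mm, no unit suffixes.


translate([378, 173, 0]) cube([1389, 876, 292]);


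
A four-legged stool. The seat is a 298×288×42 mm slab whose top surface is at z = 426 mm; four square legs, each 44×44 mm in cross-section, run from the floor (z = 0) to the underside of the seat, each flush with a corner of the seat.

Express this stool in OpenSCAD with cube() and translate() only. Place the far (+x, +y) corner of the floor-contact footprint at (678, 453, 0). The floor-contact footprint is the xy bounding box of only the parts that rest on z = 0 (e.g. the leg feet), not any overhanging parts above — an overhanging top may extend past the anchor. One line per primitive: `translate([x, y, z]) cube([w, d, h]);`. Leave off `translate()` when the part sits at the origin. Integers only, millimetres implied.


// leg_h = 426 - 42 = 384
translate([380, 165, 384]) cube([298, 288, 42]);
translate([380, 165, 0]) cube([44, 44, 384]);
translate([634, 165, 0]) cube([44, 44, 384]);
translate([380, 409, 0]) cube([44, 44, 384]);
translate([634, 409, 0]) cube([44, 44, 384]);


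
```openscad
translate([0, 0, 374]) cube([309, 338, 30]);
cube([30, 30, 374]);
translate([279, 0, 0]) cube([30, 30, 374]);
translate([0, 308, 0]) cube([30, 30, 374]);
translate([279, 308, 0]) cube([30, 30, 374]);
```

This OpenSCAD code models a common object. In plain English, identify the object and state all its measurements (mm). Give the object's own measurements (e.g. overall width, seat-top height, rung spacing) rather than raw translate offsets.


A simple wooden stool: a rectangular seat 309 mm (x) by 338 mm (y), 30 mm thick, top face at z = 404 mm, on four square legs, each 30×30 mm in cross-section. The legs rest on z = 0, each flush with a corner of the seat.


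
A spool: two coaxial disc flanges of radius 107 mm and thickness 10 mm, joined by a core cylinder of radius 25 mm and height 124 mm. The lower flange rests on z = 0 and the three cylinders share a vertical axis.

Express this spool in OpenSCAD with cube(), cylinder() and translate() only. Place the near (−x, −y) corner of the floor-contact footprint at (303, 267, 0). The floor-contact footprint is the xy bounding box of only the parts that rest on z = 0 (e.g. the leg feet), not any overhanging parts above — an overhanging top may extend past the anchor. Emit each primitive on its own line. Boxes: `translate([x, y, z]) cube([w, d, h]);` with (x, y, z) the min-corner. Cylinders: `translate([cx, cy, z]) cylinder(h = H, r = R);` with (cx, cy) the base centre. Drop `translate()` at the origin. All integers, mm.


translate([410, 374, 0]) cylinder(h = 10, r = 107);
translate([410, 374, 10]) cylinder(h = 124, r = 25);
translate([410, 374, 134]) cylinder(h = 10, r = 107);


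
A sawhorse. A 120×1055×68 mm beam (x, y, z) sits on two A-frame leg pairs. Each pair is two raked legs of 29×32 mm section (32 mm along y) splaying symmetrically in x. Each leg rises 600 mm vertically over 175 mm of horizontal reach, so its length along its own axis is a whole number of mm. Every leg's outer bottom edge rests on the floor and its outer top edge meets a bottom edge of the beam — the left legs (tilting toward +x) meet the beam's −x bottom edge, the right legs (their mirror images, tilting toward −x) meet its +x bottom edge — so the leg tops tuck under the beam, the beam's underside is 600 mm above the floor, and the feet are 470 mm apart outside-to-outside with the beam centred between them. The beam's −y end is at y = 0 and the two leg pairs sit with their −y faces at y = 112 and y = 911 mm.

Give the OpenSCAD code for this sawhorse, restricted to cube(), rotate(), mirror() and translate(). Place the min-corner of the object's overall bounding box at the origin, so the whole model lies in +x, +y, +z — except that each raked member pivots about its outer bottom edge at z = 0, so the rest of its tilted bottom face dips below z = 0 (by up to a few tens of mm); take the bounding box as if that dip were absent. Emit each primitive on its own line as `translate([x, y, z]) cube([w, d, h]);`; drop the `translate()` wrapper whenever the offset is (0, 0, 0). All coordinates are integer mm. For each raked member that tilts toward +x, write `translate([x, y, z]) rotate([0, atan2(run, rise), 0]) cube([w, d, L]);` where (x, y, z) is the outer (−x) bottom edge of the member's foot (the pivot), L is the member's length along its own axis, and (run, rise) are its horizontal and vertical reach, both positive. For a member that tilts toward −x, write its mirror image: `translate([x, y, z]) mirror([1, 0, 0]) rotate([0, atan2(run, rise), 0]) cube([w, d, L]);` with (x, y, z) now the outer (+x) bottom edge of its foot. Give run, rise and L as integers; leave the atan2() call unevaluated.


translate([175, 0, 600]) cube([120, 1055, 68]);
translate([0, 112, 0]) rotate([0, atan2(175, 600), 0]) cube([29, 32, 625]);
translate([470, 112, 0]) mirror([1, 0, 0]) rotate([0, atan2(175, 600), 0]) cube([29, 32, 625]);
translate([0, 911, 0]) rotate([0, atan2(175, 600), 0]) cube([29, 32, 625]);
translate([470, 911, 0]) mirror([1, 0, 0]) rotate([0, atan2(175, 600), 0]) cube([29, 32, 625]);


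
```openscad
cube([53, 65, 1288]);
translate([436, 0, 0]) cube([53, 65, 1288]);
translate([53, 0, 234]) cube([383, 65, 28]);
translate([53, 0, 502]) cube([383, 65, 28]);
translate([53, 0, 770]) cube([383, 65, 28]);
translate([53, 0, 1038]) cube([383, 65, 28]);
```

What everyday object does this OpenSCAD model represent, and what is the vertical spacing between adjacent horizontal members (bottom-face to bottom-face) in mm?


A ladder. The rung spacing is 268 mm.

Two tall 53×65 posts with 4 short bars between them — a ladder. Adjacent rungs sit at z = 234 and z = 502, so the spacing is 502 − 234 = 268 mm.


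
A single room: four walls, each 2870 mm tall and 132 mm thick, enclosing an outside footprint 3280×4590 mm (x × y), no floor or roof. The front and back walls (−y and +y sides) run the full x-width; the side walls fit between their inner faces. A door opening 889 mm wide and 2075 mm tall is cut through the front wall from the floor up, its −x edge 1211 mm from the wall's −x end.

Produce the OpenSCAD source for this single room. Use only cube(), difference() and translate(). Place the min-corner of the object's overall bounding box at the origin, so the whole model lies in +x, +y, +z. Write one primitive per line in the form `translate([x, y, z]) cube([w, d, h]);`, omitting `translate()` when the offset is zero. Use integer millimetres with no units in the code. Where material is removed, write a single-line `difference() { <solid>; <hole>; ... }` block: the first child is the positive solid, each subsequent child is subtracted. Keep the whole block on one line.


difference() { cube([3280, 132, 2870]); translate([1211, 0, 0]) cube([889, 132, 2075]); }
translate([0, 4458, 0]) cube([3280, 132, 2870]);
translate([0, 132, 0]) cube([132, 4326, 2870]);
translate([3148, 132, 0]) cube([132, 4326, 2870]);


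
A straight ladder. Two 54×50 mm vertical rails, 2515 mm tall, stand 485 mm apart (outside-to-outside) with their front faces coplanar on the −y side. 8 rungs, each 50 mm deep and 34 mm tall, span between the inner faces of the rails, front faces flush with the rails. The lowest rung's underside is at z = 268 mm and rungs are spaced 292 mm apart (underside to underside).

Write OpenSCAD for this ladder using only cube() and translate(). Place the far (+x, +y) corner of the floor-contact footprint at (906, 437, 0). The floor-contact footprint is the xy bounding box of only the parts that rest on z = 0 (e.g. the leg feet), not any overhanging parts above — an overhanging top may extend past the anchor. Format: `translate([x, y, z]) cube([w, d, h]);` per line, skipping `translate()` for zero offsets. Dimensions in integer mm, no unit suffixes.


translate([421, 387, 0]) cube([54, 50, 2515]);
translate([852, 387, 0]) cube([54, 50, 2515]);
translate([475, 387, 268]) cube([377, 50, 34]);
translate([475, 387, 560]) cube([377, 50, 34]);
translate([475, 387, 852]) cube([377, 50, 34]);
translate([475, 387, 1144]) cube([377, 50, 34]);
translate([475, 387, 1436]) cube([377, 50, 34]);
translate([475, 387, 1728]) cube([377, 50, 34]);
translate([475, 387, 2020]) cube([377, 50, 34]);
translate([475, 387, 2312]) cube([377, 50, 34]);


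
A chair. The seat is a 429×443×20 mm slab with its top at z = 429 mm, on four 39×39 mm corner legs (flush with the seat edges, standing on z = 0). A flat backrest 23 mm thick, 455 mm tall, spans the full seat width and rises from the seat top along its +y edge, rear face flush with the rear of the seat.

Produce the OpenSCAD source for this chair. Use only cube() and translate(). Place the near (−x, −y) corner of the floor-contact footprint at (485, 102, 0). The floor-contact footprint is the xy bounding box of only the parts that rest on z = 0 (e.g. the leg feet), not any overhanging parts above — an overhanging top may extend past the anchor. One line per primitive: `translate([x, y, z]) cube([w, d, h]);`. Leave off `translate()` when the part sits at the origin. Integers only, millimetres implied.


translate([485, 102, 409]) cube([429, 443, 20]);
translate([485, 102, 0]) cube([39, 39, 409]);
translate([875, 102, 0]) cube([39, 39, 409]);
translate([485, 506, 0]) cube([39, 39, 409]);
translate([875, 506, 0]) cube([39, 39, 409]);
translate([485, 522, 429]) cube([429, 23, 455]);


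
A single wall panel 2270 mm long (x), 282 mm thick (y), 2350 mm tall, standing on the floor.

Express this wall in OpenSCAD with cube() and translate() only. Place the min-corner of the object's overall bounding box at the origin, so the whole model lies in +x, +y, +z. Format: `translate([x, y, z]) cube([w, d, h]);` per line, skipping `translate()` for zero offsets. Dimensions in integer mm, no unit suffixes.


cube([2270, 282, 2350]);


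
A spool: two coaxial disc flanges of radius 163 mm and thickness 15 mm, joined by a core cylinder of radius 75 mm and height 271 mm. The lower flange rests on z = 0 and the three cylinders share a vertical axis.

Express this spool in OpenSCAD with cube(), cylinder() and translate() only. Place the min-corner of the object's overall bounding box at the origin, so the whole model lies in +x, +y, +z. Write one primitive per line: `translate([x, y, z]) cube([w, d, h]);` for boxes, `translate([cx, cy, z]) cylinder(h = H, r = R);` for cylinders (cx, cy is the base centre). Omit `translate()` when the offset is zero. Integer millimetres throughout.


translate([163, 163, 0]) cylinder(h = 15, r = 163);
translate([163, 163, 15]) cylinder(h = 271, r = 75);
translate([163, 163, 286]) cylinder(h = 15, r = 163);


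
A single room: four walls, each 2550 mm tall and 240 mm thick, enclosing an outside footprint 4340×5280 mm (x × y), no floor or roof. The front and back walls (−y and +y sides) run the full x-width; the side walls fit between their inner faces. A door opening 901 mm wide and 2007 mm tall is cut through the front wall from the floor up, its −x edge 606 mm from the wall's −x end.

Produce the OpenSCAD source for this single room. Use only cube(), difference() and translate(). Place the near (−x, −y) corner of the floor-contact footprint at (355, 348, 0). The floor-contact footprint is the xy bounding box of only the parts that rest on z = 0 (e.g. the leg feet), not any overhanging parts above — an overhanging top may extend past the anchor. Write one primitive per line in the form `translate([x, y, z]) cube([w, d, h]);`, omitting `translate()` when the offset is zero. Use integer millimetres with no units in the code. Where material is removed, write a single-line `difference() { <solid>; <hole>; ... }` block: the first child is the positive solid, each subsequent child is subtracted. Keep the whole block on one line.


difference() { translate([355, 348, 0]) cube([4340, 240, 2550]); translate([961, 348, 0]) cube([901, 240, 2007]); }
translate([355, 5388, 0]) cube([4340, 240, 2550]);
translate([355, 588, 0]) cube([240, 4800, 2550]);
translate([4455, 588, 0]) cube([240, 4800, 2550]);


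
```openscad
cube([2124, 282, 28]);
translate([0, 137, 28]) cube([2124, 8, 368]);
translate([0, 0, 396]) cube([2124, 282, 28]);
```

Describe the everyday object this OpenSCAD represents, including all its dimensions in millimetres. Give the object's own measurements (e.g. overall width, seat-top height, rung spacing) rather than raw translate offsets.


An I-beam lying along x, 2124 mm long. Overall section height 424 mm. Two flanges 282 mm wide (y) and 28 mm thick, one on the floor and one at the top; a web 8 mm thick runs between them, centred on the flange width.


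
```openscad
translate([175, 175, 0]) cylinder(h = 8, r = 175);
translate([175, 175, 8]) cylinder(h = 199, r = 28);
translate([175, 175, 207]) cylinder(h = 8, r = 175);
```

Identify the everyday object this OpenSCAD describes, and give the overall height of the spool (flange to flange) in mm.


A spool. The overall height is 215 mm.

Three coaxial cylinders, large–small–large — a spool. Two 8 mm flanges and a 199 mm core give 8 + 199 + 8 = 215 mm.


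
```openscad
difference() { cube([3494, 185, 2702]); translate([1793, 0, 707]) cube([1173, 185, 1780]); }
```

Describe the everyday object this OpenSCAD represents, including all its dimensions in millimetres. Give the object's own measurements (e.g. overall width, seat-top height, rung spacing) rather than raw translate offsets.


A wall 3494 mm long (x), 185 mm thick (y), 2702 mm tall, with a rectangular window opening cut through it. The opening is 1173 mm wide and 1780 mm tall; its sill is at z = 707 mm and its near (−x) edge is 1793 mm from the wall's −x end. The opening passes through the full wall thickness.


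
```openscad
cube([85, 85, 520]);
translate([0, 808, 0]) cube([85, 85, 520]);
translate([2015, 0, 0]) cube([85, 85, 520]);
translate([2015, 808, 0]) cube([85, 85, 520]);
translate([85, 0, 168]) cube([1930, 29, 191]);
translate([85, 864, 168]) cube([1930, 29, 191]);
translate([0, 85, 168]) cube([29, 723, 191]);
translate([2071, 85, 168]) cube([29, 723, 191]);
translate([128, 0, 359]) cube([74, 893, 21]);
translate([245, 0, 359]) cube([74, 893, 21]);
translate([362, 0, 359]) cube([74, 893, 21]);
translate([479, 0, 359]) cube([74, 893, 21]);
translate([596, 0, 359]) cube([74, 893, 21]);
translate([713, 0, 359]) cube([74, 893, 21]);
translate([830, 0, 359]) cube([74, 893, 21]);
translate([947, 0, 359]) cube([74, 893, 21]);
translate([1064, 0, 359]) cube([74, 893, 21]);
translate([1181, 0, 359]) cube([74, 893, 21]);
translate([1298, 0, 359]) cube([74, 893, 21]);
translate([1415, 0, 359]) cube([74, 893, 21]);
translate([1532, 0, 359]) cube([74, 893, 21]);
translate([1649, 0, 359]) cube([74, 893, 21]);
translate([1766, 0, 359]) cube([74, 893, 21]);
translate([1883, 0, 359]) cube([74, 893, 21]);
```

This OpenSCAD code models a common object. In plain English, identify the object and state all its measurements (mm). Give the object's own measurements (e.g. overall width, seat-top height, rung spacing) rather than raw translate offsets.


A bed frame 2100 mm long (x) by 893 mm wide (y). Four 85×85 mm corner posts, 520 mm tall, at the corners of the footprint. Four rails of 29 mm thickness and 191 mm height run between adjacent posts with their undersides at z = 168 mm, their outer faces flush with the outside of the frame (the two x-running rails run between the posts' inner faces; the two y-running rails run between the posts' inner faces). 16 slats, each 74 mm wide (x) and 21 mm thick, lie across the top of the two x-running rails, running the full 893 mm width of the frame in y; along x they sit between the end posts with a 43 mm gap after the −x posts and between neighbouring slats, leaving 58 mm before the +x posts.


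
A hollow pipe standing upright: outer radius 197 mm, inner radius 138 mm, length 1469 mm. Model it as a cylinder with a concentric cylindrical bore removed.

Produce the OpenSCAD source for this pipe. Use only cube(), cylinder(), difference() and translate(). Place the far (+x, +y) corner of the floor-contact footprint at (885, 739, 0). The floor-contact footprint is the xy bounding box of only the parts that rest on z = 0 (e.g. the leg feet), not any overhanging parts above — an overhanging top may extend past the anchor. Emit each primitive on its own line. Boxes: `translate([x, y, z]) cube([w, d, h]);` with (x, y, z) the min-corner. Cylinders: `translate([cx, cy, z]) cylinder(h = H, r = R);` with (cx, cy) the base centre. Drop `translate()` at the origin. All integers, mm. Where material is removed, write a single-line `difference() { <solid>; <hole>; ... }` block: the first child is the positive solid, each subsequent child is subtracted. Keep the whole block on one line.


difference() { translate([688, 542, 0]) cylinder(h = 1469, r = 197); translate([688, 542, 0]) cylinder(h = 1469, r = 138); }


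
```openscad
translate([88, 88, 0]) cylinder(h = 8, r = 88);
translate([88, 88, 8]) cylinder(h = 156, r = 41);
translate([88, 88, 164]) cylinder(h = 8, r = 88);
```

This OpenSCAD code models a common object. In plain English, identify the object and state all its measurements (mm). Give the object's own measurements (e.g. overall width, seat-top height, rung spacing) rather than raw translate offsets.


A spool: two coaxial disc flanges of radius 88 mm and thickness 8 mm, joined by a core cylinder of radius 41 mm and height 156 mm. The lower flange rests on z = 0 and the three cylinders share a vertical axis.


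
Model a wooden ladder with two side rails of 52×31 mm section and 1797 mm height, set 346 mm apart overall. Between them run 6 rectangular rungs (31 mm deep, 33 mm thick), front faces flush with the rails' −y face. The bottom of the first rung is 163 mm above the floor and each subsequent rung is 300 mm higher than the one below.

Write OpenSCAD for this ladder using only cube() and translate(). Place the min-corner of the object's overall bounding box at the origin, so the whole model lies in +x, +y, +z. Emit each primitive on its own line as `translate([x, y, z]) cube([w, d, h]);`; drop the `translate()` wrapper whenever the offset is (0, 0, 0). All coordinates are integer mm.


cube([52, 31, 1797]);
translate([294, 0, 0]) cube([52, 31, 1797]);
translate([52, 0, 163]) cube([242, 31, 33]);
translate([52, 0, 463]) cube([242, 31, 33]);
translate([52, 0, 763]) cube([242, 31, 33]);
translate([52, 0, 1063]) cube([242, 31, 33]);
translate([52, 0, 1363]) cube([242, 31, 33]);
translate([52, 0, 1663]) cube([242, 31, 33]);


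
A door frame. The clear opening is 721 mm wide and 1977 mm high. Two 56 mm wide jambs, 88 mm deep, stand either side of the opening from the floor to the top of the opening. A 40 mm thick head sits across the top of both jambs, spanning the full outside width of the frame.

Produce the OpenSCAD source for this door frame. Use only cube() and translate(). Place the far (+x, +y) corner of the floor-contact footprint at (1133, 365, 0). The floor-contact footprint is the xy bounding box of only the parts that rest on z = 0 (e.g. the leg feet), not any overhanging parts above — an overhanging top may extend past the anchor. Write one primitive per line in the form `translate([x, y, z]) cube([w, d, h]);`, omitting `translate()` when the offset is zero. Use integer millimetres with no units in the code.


translate([300, 277, 0]) cube([56, 88, 1977]);
translate([1077, 277, 0]) cube([56, 88, 1977]);
translate([300, 277, 1977]) cube([833, 88, 40]);


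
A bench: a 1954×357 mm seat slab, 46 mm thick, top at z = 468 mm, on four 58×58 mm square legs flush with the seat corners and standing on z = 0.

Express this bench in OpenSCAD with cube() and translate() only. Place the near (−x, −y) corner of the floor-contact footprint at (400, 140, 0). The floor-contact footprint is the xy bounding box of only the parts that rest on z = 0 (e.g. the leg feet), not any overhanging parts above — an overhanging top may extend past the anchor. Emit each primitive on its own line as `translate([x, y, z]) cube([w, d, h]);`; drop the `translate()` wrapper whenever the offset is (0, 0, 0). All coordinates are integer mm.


translate([400, 140, 422]) cube([1954, 357, 46]);
translate([400, 140, 0]) cube([58, 58, 422]);
translate([400, 439, 0]) cube([58, 58, 422]);
translate([2296, 140, 0]) cube([58, 58, 422]);
translate([2296, 439, 0]) cube([58, 58, 422]);


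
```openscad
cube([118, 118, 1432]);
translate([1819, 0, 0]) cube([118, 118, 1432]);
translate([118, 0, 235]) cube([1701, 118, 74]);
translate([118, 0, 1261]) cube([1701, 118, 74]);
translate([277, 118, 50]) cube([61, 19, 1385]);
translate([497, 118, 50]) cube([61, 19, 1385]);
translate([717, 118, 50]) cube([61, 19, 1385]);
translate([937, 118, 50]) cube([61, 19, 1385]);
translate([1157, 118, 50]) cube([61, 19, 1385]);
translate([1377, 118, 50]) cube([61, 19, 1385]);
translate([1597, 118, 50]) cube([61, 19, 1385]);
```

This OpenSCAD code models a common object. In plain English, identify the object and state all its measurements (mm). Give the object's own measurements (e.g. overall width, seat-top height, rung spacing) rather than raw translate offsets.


A fence section. Two 118×118 mm posts, 1432 mm tall, stand on the floor with a clear span of 1701 mm between their inner faces. Two horizontal rails of 118×74 mm section span the gap between the posts with their undersides at z = 235 mm and z = 1261 mm, flush with the posts' −y face. 7 pickets, each 61 mm wide, 19 mm thick and 1385 mm tall, are fixed to the +y face of the rails with their bottoms at z = 50 mm, spaced across the span with a 159 mm gap after the −x post and between neighbouring pickets, with 161 mm left before the +x post.


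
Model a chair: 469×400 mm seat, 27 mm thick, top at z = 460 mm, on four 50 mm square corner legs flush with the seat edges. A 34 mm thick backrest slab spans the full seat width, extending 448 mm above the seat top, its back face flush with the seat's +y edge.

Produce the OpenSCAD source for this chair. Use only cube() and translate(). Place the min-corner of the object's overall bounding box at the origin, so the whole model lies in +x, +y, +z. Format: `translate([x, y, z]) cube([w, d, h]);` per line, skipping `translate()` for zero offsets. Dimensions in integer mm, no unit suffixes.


// leg_h = 460 - 27 = 433
translate([0, 0, 433]) cube([469, 400, 27]);
cube([50, 50, 433]);
translate([419, 0, 0]) cube([50, 50, 433]);
translate([0, 350, 0]) cube([50, 50, 433]);
translate([419, 350, 0]) cube([50, 50, 433]);
translate([0, 366, 460]) cube([469, 34, 448]);


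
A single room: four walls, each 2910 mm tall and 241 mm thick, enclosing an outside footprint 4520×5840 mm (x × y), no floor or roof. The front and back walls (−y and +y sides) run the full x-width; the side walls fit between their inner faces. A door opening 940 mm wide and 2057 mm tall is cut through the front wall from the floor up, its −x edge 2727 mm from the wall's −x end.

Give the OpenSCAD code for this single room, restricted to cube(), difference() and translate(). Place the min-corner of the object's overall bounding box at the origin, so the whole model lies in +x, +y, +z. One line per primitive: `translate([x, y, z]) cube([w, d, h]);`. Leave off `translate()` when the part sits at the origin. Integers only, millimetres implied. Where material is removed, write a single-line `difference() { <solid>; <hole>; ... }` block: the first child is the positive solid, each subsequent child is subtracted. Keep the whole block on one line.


difference() { cube([4520, 241, 2910]); translate([2727, 0, 0]) cube([940, 241, 2057]); }
translate([0, 5599, 0]) cube([4520, 241, 2910]);
translate([0, 241, 0]) cube([241, 5358, 2910]);
translate([4279, 241, 0]) cube([241, 5358, 2910]);


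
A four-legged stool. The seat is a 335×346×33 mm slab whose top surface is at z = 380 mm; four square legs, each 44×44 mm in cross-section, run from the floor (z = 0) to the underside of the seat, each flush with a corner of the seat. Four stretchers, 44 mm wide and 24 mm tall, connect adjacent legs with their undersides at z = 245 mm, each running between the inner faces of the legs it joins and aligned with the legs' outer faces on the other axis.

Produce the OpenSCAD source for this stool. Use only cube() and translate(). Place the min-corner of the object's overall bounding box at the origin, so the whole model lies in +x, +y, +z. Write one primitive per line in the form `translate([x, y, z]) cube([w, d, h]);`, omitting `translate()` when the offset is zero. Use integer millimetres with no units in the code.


translate([0, 0, 347]) cube([335, 346, 33]);
cube([44, 44, 347]);
translate([291, 0, 0]) cube([44, 44, 347]);
translate([0, 302, 0]) cube([44, 44, 347]);
translate([291, 302, 0]) cube([44, 44, 347]);
translate([44, 0, 245]) cube([247, 44, 24]);
translate([44, 302, 245]) cube([247, 44, 24]);
translate([0, 44, 245]) cube([44, 258, 24]);
translate([291, 44, 245]) cube([44, 258, 24]);


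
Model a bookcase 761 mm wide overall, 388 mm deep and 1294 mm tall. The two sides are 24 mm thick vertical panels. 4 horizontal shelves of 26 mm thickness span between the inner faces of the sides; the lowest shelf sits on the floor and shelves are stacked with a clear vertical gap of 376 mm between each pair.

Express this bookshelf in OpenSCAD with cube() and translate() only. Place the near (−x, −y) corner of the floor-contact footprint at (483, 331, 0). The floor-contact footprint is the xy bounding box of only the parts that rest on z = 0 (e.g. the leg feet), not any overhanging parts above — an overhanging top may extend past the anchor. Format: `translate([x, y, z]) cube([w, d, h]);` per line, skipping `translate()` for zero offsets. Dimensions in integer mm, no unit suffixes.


translate([483, 331, 0]) cube([24, 388, 1294]);
translate([1220, 331, 0]) cube([24, 388, 1294]);
translate([507, 331, 0]) cube([713, 388, 26]);
translate([507, 331, 402]) cube([713, 388, 26]);
translate([507, 331, 804]) cube([713, 388, 26]);
translate([507, 331, 1206]) cube([713, 388, 26]);
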